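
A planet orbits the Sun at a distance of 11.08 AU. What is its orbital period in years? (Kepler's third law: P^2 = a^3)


P = a^(3/2) = 11.08^1.5 = 36.8816

36.8816 years


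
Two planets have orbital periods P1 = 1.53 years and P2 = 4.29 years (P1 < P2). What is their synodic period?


1/P_syn = |1/P1 - 1/P2| = |1/1.53 - 1/4.29| => P_syn = 2.3782

2.3782 years


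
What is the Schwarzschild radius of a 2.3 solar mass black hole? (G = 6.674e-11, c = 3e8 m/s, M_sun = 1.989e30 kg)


M = 2.3 * 1.989e30 kg = 4.5747e+30 kg. rs = 2GM/c^2 = 2 * 6.674e-11 * 4.5747e+30 / (3e8)^2 = 6784.7884

6784.7884 m


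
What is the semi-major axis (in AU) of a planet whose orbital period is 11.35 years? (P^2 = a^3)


a = P^(2/3) = 11.35^(2/3) = 5.0505

5.0505 AU


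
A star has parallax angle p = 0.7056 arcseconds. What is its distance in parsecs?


d = 1/p = 1/0.7056 = 1.4172

1.4172 pc


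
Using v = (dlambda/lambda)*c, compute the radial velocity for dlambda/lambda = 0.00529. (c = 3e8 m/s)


v = (dlambda/lambda) * c = 0.00529 * 3e8 = 1.587e+06

1.587e+06 m/s


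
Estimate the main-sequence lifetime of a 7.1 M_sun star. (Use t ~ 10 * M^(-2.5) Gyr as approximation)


t = 10 * M^(-2.5) = 10 * 7.1^(-2.5) = 0.0744

0.0744 Gyr


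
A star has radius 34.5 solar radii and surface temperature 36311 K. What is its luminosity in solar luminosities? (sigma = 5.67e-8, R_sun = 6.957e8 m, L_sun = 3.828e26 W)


R = 34.5 * 6.957e8 m = 2.400165e+10 m. L = 4*pi*R^2*sigma*T^4 = 4*pi*(2.400165e+10)^2 * 5.67e-8 * 36311^4 = 7.135558282e+32 W. L/L_sun = 7.135558282e+32 / 3.828e26 = 1.864e+06

1.864e+06 L_sun


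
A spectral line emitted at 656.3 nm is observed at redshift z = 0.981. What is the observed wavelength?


lam_obs = lam_emit * (1 + z) = 656.3 * (1 + 0.981) = 1300.1303

1300.1303 nm


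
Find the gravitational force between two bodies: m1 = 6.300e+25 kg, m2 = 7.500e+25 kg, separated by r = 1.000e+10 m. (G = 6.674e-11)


F = G*m1*m2/r^2 = 6.674e-11 * 6.300e+25 * 7.500e+25 / (1.000e+10)^2 = 6.674e-11 * 4.725e+51 / 1.000e+20 = 3.153e+21

3.153e+21 N


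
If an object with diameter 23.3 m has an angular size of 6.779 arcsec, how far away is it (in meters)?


D = size / theta_rad, theta_rad = 6.779 * pi/(180*3600) = 3.287e-05, D = 708949.6955

708949.6955 m


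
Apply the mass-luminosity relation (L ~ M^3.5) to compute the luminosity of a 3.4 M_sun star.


L/L_sun = (M/M_sun)^3.5 = 3.4^3.5 = 72.473

72.473 L_sun


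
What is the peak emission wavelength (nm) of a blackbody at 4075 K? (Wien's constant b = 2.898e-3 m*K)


lam_max = b / T = 2.898e-3 / 4075 = 7.112e-07 m = 711.1656 nm

711.1656 nm


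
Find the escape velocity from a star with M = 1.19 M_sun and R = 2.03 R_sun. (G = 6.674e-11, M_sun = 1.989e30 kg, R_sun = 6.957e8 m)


M = 1.19 * 1.989e30 kg = 2.36691e+30 kg; R = 2.03 * 6.957e8 m = 1.412271e+09 m. v_esc = sqrt(2GM/R) = sqrt(2 * 6.674e-11 * 2.36691e+30 / 1.412271e+09) = 472976.9219

472976.9219 m/s


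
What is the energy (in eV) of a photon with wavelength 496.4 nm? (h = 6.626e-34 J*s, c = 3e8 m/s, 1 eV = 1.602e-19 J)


E = hc/lambda = 6.626e-34 * 3e8 / 4.964e-07 = 4.004e-19 J = 2.4996 eV

2.4996 eV


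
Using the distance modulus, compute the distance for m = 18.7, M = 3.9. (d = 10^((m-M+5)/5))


d = 10^((m - M + 5)/5) = 10^((18.7 - 3.9 + 5)/5) = 9120.1084

9120.1084 pc


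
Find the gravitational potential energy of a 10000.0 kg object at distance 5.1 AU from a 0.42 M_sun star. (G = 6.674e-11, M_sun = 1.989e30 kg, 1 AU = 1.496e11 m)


M = 0.42 * 1.989e30 kg = 8.3538e+29 kg; r = 5.1 AU * 1.496e11 m/AU = 7.6296e+11 m. U = -GM*m/r = -(6.674e-11 * 8.3538e+29 * 10000.0) / 7.6296e+11 = -7.307e+11

-7.307e+11 J


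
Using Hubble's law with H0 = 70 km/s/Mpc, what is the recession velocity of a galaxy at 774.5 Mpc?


v = H0 * d = 70 * 774.5 = 54215.0

54215.0 km/s


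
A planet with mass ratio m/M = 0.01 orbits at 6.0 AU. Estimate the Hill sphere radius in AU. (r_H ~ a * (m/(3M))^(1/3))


r_H = a * (m/3M)^(1/3) = 6.0 * (0.01/3)^(1/3) = 0.8963

0.8963 AU


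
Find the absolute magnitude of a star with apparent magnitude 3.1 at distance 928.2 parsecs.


M = m - 5*log10(d) + 5 = 3.1 - 5*log10(928.2) + 5 = -6.7382

-6.7382


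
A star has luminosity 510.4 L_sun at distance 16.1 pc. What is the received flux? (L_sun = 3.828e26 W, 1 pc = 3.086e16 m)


F = L / (4*pi*d^2) = 1.954e+29 / (4*pi*(4.968e+17)^2) = 6.298e-08

6.298e-08 W/m^2


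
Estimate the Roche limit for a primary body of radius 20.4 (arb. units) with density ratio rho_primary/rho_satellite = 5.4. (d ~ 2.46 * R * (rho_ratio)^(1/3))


d_Roche = 2.46 * 20.4 * 5.4^(1/3) = 88.0433

88.0433


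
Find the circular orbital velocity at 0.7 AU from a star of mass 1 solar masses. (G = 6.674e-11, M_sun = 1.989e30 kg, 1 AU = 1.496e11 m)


v = sqrt(GM/r) = sqrt(6.674e-11 * 1.989e+30 / 1.047e+11) = 35603.7445

35603.7445 m/s


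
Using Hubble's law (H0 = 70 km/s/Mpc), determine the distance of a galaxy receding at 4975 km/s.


d = v / H0 = 4975 / 70 = 71.0714

71.0714 Mpc


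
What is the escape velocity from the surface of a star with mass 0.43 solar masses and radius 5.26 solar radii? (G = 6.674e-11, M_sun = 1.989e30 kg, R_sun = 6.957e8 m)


M = 0.43 * 1.989e30 kg = 8.5527e+29 kg; R = 5.26 * 6.957e8 m = 3.659382e+09 m. v_esc = sqrt(2GM/R) = sqrt(2 * 6.674e-11 * 8.5527e+29 / 3.659382e+09) = 176626.4925

176626.4925 m/s


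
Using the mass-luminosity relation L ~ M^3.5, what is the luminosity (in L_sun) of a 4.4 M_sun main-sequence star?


L/L_sun = (M/M_sun)^3.5 = 4.4^3.5 = 178.6835

178.6835 L_sun


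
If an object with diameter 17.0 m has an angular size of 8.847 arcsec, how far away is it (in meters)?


D = size / theta_rad, theta_rad = 8.847 * pi/(180*3600) = 4.289e-05, D = 396349.2377

396349.2377 m


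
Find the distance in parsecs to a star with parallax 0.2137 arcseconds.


d = 1/p = 1/0.2137 = 4.6795

4.6795 pc


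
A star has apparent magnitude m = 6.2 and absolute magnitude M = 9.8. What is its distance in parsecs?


d = 10^((m - M + 5)/5) = 10^((6.2 - 9.8 + 5)/5) = 1.9055

1.9055 pc


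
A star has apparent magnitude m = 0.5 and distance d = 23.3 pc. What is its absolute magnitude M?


M = m - 5*log10(d) + 5 = 0.5 - 5*log10(23.3) + 5 = -1.3368

-1.3368


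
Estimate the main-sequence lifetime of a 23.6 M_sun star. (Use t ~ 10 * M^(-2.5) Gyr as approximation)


t = 10 * M^(-2.5) = 10 * 23.6^(-2.5) = 0.0037

0.0037 Gyr


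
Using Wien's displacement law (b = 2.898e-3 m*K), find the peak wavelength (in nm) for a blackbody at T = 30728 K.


lam_max = b / T = 2.898e-3 / 30728 = 9.431e-08 m = 94.3114 nm

94.3114 nm


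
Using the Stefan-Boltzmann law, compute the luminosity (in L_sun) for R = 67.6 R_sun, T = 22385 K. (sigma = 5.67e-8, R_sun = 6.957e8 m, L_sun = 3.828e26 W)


R = 67.6 * 6.957e8 m = 4.702932e+10 m. L = 4*pi*R^2*sigma*T^4 = 4*pi*(4.702932e+10)^2 * 5.67e-8 * 22385^4 = 3.956933179e+32 W. L/L_sun = 3.956933179e+32 / 3.828e26 = 1.034e+06

1.034e+06 L_sun


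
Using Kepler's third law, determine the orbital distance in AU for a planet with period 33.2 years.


a = P^(2/3) = 33.2^(2/3) = 10.3298

10.3298 AU


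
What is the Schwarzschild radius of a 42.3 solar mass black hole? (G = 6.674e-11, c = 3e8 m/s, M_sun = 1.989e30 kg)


M = 42.3 * 1.989e30 kg = 8.41347e+31 kg. rs = 2GM/c^2 = 2 * 6.674e-11 * 8.41347e+31 / (3e8)^2 = 124781.1084

124781.1084 m


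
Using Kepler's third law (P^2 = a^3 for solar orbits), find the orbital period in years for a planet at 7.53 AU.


P = a^(3/2) = 7.53^1.5 = 20.663

20.663 years


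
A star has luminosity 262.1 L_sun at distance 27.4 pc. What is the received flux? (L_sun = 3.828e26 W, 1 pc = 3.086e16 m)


F = L / (4*pi*d^2) = 1.003e+29 / (4*pi*(8.456e+17)^2) = 1.117e-08

1.117e-08 W/m^2


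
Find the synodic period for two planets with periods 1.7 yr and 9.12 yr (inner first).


1/P_syn = |1/P1 - 1/P2| = |1/1.7 - 1/9.12| => P_syn = 2.0895

2.0895 years


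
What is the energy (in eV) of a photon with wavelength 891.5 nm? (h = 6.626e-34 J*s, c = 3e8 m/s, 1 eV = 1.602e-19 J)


E = hc/lambda = 6.626e-34 * 3e8 / 8.915e-07 = 2.230e-19 J = 1.3918 eV

1.3918 eV


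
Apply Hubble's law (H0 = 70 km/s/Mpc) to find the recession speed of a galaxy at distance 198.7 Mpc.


v = H0 * d = 70 * 198.7 = 13909.0

13909.0 km/s


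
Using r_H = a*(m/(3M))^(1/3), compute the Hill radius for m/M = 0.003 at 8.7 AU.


r_H = a * (m/3M)^(1/3) = 8.7 * (0.003/3)^(1/3) = 0.87

0.87 AU


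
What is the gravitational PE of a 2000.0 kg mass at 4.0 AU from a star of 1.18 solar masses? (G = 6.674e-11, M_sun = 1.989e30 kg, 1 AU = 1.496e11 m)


M = 1.18 * 1.989e30 kg = 2.34702e+30 kg; r = 4.0 AU * 1.496e11 m/AU = 5.984e+11 m. U = -GM*m/r = -(6.674e-11 * 2.34702e+30 * 2000.0) / 5.984e+11 = -5.235e+11

-5.235e+11 J


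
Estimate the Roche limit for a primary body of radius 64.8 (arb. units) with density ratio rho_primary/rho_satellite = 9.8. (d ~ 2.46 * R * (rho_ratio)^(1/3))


d_Roche = 2.46 * 64.8 * 9.8^(1/3) = 341.1291

341.1291


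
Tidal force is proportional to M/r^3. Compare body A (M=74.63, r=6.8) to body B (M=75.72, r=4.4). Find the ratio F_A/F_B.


Ratio = (M1/r1^3) / (M2/r2^3) = (74.63/6.8^3) / (75.72/4.4^3) = 0.267

0.267


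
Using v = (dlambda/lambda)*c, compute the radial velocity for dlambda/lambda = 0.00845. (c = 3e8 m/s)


v = (dlambda/lambda) * c = 0.00845 * 3e8 = 2.535e+06

2.535e+06 m/s


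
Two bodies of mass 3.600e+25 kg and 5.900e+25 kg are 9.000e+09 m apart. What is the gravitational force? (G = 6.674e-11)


F = G*m1*m2/r^2 = 6.674e-11 * 3.600e+25 * 5.900e+25 / (9.000e+09)^2 = 6.674e-11 * 2.124e+51 / 8.100e+19 = 1.750e+21

1.750e+21 N


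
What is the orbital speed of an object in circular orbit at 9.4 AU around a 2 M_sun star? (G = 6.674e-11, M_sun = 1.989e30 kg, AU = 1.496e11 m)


v = sqrt(GM/r) = sqrt(6.674e-11 * 3.978e+30 / 1.406e+12) = 13740.2858

13740.2858 m/s


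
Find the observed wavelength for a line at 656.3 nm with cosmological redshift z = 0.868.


lam_obs = lam_emit * (1 + z) = 656.3 * (1 + 0.868) = 1225.9684

1225.9684 nm


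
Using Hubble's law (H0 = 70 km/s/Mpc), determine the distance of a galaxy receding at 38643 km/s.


d = v / H0 = 38643 / 70 = 552.0429

552.0429 Mpc


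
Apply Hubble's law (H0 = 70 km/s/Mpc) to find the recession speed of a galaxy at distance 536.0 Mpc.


v = H0 * d = 70 * 536.0 = 37520.0

37520.0 km/s


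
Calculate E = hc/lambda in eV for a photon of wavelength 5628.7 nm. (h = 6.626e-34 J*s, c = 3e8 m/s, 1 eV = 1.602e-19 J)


E = hc/lambda = 6.626e-34 * 3e8 / 5.629e-06 = 3.532e-20 J = 0.2204 eV

0.2204 eV


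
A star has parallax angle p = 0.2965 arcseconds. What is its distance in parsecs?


d = 1/p = 1/0.2965 = 3.3727

3.3727 pc


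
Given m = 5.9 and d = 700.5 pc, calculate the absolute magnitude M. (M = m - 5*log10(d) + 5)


M = m - 5*log10(d) + 5 = 5.9 - 5*log10(700.5) + 5 = -3.327

-3.327


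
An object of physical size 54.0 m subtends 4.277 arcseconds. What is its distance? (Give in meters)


D = size / theta_rad, theta_rad = 4.277 * pi/(180*3600) = 2.074e-05, D = 2.604e+06

2.604e+06 m


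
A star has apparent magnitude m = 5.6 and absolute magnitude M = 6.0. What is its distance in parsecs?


d = 10^((m - M + 5)/5) = 10^((5.6 - 6.0 + 5)/5) = 8.3176

8.3176 pc


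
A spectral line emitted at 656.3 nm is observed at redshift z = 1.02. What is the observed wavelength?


lam_obs = lam_emit * (1 + z) = 656.3 * (1 + 1.02) = 1325.726

1325.726 nm


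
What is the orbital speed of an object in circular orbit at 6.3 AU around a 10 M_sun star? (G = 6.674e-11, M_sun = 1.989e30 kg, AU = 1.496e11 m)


v = sqrt(GM/r) = sqrt(6.674e-11 * 1.989e+31 / 9.425e+11) = 37529.642

37529.642 m/s


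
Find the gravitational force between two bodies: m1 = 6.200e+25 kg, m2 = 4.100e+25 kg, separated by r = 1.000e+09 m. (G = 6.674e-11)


F = G*m1*m2/r^2 = 6.674e-11 * 6.200e+25 * 4.100e+25 / (1.000e+09)^2 = 6.674e-11 * 2.542e+51 / 1.000e+18 = 1.697e+23

1.697e+23 N


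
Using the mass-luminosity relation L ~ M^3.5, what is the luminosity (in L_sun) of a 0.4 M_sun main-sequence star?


L/L_sun = (M/M_sun)^3.5 = 0.4^3.5 = 0.0405

0.0405 L_sun


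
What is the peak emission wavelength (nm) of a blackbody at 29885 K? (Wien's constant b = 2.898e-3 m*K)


lam_max = b / T = 2.898e-3 / 29885 = 9.697e-08 m = 96.9717 nm

96.9717 nm


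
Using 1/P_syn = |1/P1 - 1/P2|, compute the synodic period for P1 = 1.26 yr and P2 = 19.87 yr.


1/P_syn = |1/P1 - 1/P2| = |1/1.26 - 1/19.87| => P_syn = 1.3453

1.3453 years


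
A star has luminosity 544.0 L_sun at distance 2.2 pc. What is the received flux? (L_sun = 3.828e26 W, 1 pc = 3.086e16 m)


F = L / (4*pi*d^2) = 2.082e+29 / (4*pi*(6.789e+16)^2) = 3.595e-06

3.595e-06 W/m^2


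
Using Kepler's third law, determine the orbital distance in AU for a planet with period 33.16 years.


a = P^(2/3) = 33.16^(2/3) = 10.3215

10.3215 AU


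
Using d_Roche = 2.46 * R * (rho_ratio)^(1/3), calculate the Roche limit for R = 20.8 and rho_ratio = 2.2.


d_Roche = 2.46 * 20.8 * 2.2^(1/3) = 66.5487

66.5487


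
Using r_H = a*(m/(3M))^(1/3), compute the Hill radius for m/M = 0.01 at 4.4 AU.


r_H = a * (m/3M)^(1/3) = 4.4 * (0.01/3)^(1/3) = 0.6573

0.6573 AU


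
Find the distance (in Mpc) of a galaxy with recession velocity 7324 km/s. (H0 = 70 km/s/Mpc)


d = v / H0 = 7324 / 70 = 104.6286

104.6286 Mpc


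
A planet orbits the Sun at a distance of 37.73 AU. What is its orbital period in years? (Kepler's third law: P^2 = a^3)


P = a^(3/2) = 37.73^1.5 = 231.7556

231.7556 years


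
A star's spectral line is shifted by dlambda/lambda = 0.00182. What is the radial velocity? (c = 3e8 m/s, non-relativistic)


v = (dlambda/lambda) * c = 0.00182 * 3e8 = 546000.0

546000.0 m/s


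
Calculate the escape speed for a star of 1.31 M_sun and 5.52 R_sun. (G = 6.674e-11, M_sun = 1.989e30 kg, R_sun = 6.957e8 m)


M = 1.31 * 1.989e30 kg = 2.60559e+30 kg; R = 5.52 * 6.957e8 m = 3.840264e+09 m. v_esc = sqrt(2GM/R) = sqrt(2 * 6.674e-11 * 2.60559e+30 / 3.840264e+09) = 300940.472

300940.472 m/s


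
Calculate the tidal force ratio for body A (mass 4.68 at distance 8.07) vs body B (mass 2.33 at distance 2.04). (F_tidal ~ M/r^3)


Ratio = (M1/r1^3) / (M2/r2^3) = (4.68/8.07^3) / (2.33/2.04^3) = 0.0324

0.0324


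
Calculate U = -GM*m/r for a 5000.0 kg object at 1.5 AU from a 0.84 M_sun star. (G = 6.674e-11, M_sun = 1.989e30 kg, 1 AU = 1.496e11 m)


M = 0.84 * 1.989e30 kg = 1.67076e+30 kg; r = 1.5 AU * 1.496e11 m/AU = 2.244e+11 m. U = -GM*m/r = -(6.674e-11 * 1.67076e+30 * 5000.0) / 2.244e+11 = -2.485e+12

-2.485e+12 J


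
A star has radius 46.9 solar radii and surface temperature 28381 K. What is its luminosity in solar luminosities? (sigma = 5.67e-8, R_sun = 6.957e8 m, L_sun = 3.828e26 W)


R = 46.9 * 6.957e8 m = 3.262833e+10 m. L = 4*pi*R^2*sigma*T^4 = 4*pi*(3.262833e+10)^2 * 5.67e-8 * 28381^4 = 4.921453543e+32 W. L/L_sun = 4.921453543e+32 / 3.828e26 = 1.286e+06

1.286e+06 L_sun


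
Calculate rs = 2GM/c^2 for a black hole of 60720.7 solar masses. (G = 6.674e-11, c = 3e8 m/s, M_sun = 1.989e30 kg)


M = 60720.7 * 1.989e30 kg = 1.207734723e+35 kg. rs = 2GM/c^2 = 2 * 6.674e-11 * 1.207734723e+35 / (3e8)^2 = 1.791e+08

1.791e+08 m


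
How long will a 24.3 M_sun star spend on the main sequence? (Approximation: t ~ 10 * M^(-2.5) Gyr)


t = 10 * M^(-2.5) = 10 * 24.3^(-2.5) = 0.0034

0.0034 Gyr


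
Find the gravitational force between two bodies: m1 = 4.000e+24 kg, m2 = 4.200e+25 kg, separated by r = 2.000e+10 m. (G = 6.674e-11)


F = G*m1*m2/r^2 = 6.674e-11 * 4.000e+24 * 4.200e+25 / (2.000e+10)^2 = 6.674e-11 * 1.680e+50 / 4.000e+20 = 2.803e+19

2.803e+19 N


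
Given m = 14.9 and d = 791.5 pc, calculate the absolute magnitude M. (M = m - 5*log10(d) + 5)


M = m - 5*log10(d) + 5 = 14.9 - 5*log10(791.5) + 5 = 5.4077

5.4077


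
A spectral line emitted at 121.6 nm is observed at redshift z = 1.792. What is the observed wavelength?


lam_obs = lam_emit * (1 + z) = 121.6 * (1 + 1.792) = 339.5072

339.5072 nm


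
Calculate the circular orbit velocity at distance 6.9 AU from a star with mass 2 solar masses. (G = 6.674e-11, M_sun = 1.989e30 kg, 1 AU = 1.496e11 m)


v = sqrt(GM/r) = sqrt(6.674e-11 * 3.978e+30 / 1.032e+12) = 16037.4438

16037.4438 m/s


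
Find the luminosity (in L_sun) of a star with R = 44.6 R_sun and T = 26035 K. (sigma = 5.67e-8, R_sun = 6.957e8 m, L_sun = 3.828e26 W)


R = 44.6 * 6.957e8 m = 3.102822e+10 m. L = 4*pi*R^2*sigma*T^4 = 4*pi*(3.102822e+10)^2 * 5.67e-8 * 26035^4 = 3.151642694e+32 W. L/L_sun = 3.151642694e+32 / 3.828e26 = 823313.1385

823313.1385 L_sun


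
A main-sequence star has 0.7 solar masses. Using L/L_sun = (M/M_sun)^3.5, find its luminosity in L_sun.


L/L_sun = (M/M_sun)^3.5 = 0.7^3.5 = 0.287

0.287 L_sun


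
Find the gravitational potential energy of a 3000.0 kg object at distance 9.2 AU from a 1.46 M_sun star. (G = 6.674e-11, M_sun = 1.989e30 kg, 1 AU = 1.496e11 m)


M = 1.46 * 1.989e30 kg = 2.90394e+30 kg; r = 9.2 AU * 1.496e11 m/AU = 1.37632e+12 m. U = -GM*m/r = -(6.674e-11 * 2.90394e+30 * 3000.0) / 1.37632e+12 = -4.225e+11

-4.225e+11 J


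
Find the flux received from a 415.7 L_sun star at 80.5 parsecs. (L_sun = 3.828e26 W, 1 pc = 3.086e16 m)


F = L / (4*pi*d^2) = 1.591e+29 / (4*pi*(2.484e+18)^2) = 2.052e-09

2.052e-09 W/m^2


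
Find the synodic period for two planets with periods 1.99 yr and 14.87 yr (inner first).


1/P_syn = |1/P1 - 1/P2| = |1/1.99 - 1/14.87| => P_syn = 2.2975

2.2975 years


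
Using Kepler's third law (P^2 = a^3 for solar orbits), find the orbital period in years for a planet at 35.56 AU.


P = a^(3/2) = 35.56^1.5 = 212.0521

212.0521 years


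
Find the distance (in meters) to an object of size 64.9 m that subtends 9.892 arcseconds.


D = size / theta_rad, theta_rad = 9.892 * pi/(180*3600) = 4.796e-05, D = 1.353e+06

1.353e+06 m


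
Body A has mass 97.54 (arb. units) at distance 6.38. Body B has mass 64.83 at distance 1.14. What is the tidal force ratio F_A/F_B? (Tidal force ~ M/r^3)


Ratio = (M1/r1^3) / (M2/r2^3) = (97.54/6.38^3) / (64.83/1.14^3) = 0.0086

0.0086


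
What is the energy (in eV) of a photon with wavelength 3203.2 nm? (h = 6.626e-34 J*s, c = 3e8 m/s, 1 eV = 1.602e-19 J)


E = hc/lambda = 6.626e-34 * 3e8 / 3.203e-06 = 6.206e-20 J = 0.3874 eV

0.3874 eV


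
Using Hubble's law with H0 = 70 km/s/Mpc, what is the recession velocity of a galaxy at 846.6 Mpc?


v = H0 * d = 70 * 846.6 = 59262.0

59262.0 km/s


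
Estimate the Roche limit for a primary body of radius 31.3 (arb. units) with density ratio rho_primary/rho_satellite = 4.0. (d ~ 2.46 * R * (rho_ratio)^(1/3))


d_Roche = 2.46 * 31.3 * 4.0^(1/3) = 122.2267

122.2267


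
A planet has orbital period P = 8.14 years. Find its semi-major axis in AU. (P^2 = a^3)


a = P^(2/3) = 8.14^(2/3) = 4.0465

4.0465 AU


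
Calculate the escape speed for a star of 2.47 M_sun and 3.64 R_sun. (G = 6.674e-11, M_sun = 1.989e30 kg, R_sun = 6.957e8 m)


M = 2.47 * 1.989e30 kg = 4.91283e+30 kg; R = 3.64 * 6.957e8 m = 2.532348e+09 m. v_esc = sqrt(2GM/R) = sqrt(2 * 6.674e-11 * 4.91283e+30 / 2.532348e+09) = 508876.3572

508876.3572 m/s


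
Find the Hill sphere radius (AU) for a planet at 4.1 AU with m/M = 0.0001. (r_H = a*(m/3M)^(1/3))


r_H = a * (m/3M)^(1/3) = 4.1 * (0.0001/3)^(1/3) = 0.132

0.132 AU


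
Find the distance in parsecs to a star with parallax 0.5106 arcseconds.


d = 1/p = 1/0.5106 = 1.9585

1.9585 pc


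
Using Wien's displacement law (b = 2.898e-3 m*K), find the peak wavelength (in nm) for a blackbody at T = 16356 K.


lam_max = b / T = 2.898e-3 / 16356 = 1.772e-07 m = 177.1827 nm

177.1827 nm


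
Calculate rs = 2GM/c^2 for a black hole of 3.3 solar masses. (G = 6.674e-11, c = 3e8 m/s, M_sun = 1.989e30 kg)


M = 3.3 * 1.989e30 kg = 6.5637e+30 kg. rs = 2GM/c^2 = 2 * 6.674e-11 * 6.5637e+30 / (3e8)^2 = 9734.6964

9734.6964 m


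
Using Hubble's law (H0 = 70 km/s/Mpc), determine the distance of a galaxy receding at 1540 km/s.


d = v / H0 = 1540 / 70 = 22.0

22.0 Mpc


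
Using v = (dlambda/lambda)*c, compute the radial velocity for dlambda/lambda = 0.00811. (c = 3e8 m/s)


v = (dlambda/lambda) * c = 0.00811 * 3e8 = 2.433e+06

2.433e+06 m/s


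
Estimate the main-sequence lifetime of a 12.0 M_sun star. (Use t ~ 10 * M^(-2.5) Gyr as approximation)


t = 10 * M^(-2.5) = 10 * 12.0^(-2.5) = 0.02

0.02 Gyr


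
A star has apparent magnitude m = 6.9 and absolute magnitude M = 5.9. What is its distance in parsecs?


d = 10^((m - M + 5)/5) = 10^((6.9 - 5.9 + 5)/5) = 15.8489

15.8489 pc


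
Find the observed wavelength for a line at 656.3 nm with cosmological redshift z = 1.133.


lam_obs = lam_emit * (1 + z) = 656.3 * (1 + 1.133) = 1399.8879

1399.8879 nm


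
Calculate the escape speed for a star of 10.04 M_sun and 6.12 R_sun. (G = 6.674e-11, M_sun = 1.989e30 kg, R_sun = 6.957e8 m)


M = 10.04 * 1.989e30 kg = 1.996956e+31 kg; R = 6.12 * 6.957e8 m = 4.257684e+09 m. v_esc = sqrt(2GM/R) = sqrt(2 * 6.674e-11 * 1.996956e+31 / 4.257684e+09) = 791235.263

791235.263 m/s


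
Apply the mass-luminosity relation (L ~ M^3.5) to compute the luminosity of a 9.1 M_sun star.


L/L_sun = (M/M_sun)^3.5 = 9.1^3.5 = 2273.2378

2273.2378 L_sun


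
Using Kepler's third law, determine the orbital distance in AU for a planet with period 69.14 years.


a = P^(2/3) = 69.14^(2/3) = 16.8456

16.8456 AU


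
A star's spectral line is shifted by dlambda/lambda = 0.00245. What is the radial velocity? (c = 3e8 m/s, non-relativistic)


v = (dlambda/lambda) * c = 0.00245 * 3e8 = 735000.0

735000.0 m/s


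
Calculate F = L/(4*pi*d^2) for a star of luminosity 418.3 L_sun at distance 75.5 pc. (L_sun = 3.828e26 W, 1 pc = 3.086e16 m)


F = L / (4*pi*d^2) = 1.601e+29 / (4*pi*(2.330e+18)^2) = 2.347e-09

2.347e-09 W/m^2


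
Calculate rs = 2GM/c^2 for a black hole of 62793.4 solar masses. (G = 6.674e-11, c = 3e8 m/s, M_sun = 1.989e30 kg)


M = 62793.4 * 1.989e30 kg = 1.248960726e+35 kg. rs = 2GM/c^2 = 2 * 6.674e-11 * 1.248960726e+35 / (3e8)^2 = 1.852e+08

1.852e+08 m


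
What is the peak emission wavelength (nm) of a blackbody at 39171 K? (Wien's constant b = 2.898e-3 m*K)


lam_max = b / T = 2.898e-3 / 39171 = 7.398e-08 m = 73.9833 nm

73.9833 nm


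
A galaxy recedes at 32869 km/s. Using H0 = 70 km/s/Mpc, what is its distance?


d = v / H0 = 32869 / 70 = 469.5571

469.5571 Mpc


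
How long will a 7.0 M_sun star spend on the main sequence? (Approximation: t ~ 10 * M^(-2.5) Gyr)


t = 10 * M^(-2.5) = 10 * 7.0^(-2.5) = 0.0771

0.0771 Gyr


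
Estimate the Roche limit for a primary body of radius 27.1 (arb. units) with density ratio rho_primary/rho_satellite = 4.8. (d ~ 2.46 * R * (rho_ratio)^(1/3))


d_Roche = 2.46 * 27.1 * 4.8^(1/3) = 112.4566

112.4566


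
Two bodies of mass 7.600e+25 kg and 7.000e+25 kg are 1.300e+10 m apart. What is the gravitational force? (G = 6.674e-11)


F = G*m1*m2/r^2 = 6.674e-11 * 7.600e+25 * 7.000e+25 / (1.300e+10)^2 = 6.674e-11 * 5.320e+51 / 1.690e+20 = 2.101e+21

2.101e+21 N


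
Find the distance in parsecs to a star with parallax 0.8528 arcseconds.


d = 1/p = 1/0.8528 = 1.1726

1.1726 pc


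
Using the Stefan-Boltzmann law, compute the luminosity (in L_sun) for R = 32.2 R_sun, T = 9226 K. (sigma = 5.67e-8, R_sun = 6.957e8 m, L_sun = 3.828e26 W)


R = 32.2 * 6.957e8 m = 2.240154e+10 m. L = 4*pi*R^2*sigma*T^4 = 4*pi*(2.240154e+10)^2 * 5.67e-8 * 9226^4 = 2.590612604e+30 W. L/L_sun = 2.590612604e+30 / 3.828e26 = 6767.5355

6767.5355 L_sun


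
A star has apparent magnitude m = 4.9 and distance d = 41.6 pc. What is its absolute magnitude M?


M = m - 5*log10(d) + 5 = 4.9 - 5*log10(41.6) + 5 = 1.8045

1.8045


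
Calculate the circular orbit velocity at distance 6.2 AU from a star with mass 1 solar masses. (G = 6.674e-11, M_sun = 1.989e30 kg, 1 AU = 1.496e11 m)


v = sqrt(GM/r) = sqrt(6.674e-11 * 1.989e+30 / 9.275e+11) = 11963.241

11963.241 m/s


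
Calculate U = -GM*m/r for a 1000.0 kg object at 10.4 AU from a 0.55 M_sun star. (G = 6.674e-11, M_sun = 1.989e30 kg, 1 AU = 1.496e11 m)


M = 0.55 * 1.989e30 kg = 1.09395e+30 kg; r = 10.4 AU * 1.496e11 m/AU = 1.55584e+12 m. U = -GM*m/r = -(6.674e-11 * 1.09395e+30 * 1000.0) / 1.55584e+12 = -4.693e+10

-4.693e+10 J


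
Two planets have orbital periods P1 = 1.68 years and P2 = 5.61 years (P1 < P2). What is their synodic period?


1/P_syn = |1/P1 - 1/P2| = |1/1.68 - 1/5.61| => P_syn = 2.3982

2.3982 years


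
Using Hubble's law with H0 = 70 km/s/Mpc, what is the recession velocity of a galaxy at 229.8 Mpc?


v = H0 * d = 70 * 229.8 = 16086.0

16086.0 km/s


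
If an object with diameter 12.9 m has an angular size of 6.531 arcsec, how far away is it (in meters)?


D = size / theta_rad, theta_rad = 6.531 * pi/(180*3600) = 3.166e-05, D = 407413.2599

407413.2599 m


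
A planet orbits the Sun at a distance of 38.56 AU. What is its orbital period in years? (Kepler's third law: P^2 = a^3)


P = a^(3/2) = 38.56^1.5 = 239.4449

239.4449 years


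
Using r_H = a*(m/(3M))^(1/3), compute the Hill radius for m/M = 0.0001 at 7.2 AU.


r_H = a * (m/3M)^(1/3) = 7.2 * (0.0001/3)^(1/3) = 0.2317

0.2317 AU


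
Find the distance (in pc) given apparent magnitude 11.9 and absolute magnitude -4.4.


d = 10^((m - M + 5)/5) = 10^((11.9 - -4.4 + 5)/5) = 18197.0086

18197.0086 pc


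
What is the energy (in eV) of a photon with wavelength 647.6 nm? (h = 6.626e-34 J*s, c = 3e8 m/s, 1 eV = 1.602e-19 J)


E = hc/lambda = 6.626e-34 * 3e8 / 6.476e-07 = 3.069e-19 J = 1.916 eV

1.916 eV


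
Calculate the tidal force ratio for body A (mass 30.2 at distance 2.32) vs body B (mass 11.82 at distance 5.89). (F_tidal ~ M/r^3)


Ratio = (M1/r1^3) / (M2/r2^3) = (30.2/2.32^3) / (11.82/5.89^3) = 41.8092

41.8092


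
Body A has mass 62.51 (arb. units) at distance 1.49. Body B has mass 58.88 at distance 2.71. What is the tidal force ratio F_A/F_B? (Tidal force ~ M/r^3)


Ratio = (M1/r1^3) / (M2/r2^3) = (62.51/1.49^3) / (58.88/2.71^3) = 6.3875

6.3875


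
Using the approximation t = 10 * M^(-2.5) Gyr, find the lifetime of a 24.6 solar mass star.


t = 10 * M^(-2.5) = 10 * 24.6^(-2.5) = 0.0033

0.0033 Gyr


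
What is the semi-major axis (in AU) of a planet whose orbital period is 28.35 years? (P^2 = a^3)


a = P^(2/3) = 28.35^(2/3) = 9.2976

9.2976 AU


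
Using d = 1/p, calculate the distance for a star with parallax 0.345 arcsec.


d = 1/p = 1/0.345 = 2.8986

2.8986 pc


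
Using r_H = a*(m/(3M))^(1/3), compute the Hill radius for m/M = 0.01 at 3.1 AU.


r_H = a * (m/3M)^(1/3) = 3.1 * (0.01/3)^(1/3) = 0.4631

0.4631 AU


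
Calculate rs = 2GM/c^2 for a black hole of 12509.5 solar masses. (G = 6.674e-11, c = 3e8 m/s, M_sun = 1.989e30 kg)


M = 12509.5 * 1.989e30 kg = 2.48813955e+34 kg. rs = 2GM/c^2 = 2 * 6.674e-11 * 2.48813955e+34 / (3e8)^2 = 3.690e+07

3.690e+07 m


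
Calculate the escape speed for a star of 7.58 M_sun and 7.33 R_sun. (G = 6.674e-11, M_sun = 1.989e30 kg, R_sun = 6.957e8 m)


M = 7.58 * 1.989e30 kg = 1.507662e+31 kg; R = 7.33 * 6.957e8 m = 5.099481e+09 m. v_esc = sqrt(2GM/R) = sqrt(2 * 6.674e-11 * 1.507662e+31 / 5.099481e+09) = 628198.8028

628198.8028 m/s


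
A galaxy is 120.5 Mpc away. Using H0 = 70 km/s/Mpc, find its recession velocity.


v = H0 * d = 70 * 120.5 = 8435.0

8435.0 km/s


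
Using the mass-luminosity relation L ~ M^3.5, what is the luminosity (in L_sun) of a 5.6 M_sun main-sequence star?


L/L_sun = (M/M_sun)^3.5 = 5.6^3.5 = 415.5833

415.5833 L_sun


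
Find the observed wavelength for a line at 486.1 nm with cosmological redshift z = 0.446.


lam_obs = lam_emit * (1 + z) = 486.1 * (1 + 0.446) = 702.9006

702.9006 nm


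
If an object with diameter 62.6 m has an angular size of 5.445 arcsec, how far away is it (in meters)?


D = size / theta_rad, theta_rad = 5.445 * pi/(180*3600) = 2.640e-05, D = 2.371e+06

2.371e+06 m


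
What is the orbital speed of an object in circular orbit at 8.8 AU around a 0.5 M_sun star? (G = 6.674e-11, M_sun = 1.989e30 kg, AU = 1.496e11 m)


v = sqrt(GM/r) = sqrt(6.674e-11 * 9.945e+29 / 1.316e+12) = 7100.4907

7100.4907 m/s


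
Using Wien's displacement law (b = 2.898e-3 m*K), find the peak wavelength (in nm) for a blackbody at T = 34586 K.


lam_max = b / T = 2.898e-3 / 34586 = 8.379e-08 m = 83.7911 nm

83.7911 nm


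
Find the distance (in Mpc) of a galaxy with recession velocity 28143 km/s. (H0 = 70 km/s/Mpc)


d = v / H0 = 28143 / 70 = 402.0429

402.0429 Mpc


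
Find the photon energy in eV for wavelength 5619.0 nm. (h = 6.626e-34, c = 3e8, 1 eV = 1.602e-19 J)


E = hc/lambda = 6.626e-34 * 3e8 / 5.619e-06 = 3.538e-20 J = 0.2208 eV

0.2208 eV


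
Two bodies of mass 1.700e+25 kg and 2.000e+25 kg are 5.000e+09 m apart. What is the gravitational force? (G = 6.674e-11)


F = G*m1*m2/r^2 = 6.674e-11 * 1.700e+25 * 2.000e+25 / (5.000e+09)^2 = 6.674e-11 * 3.400e+50 / 2.500e+19 = 9.077e+20

9.077e+20 N


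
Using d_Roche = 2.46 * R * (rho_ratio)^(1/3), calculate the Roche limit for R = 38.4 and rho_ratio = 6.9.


d_Roche = 2.46 * 38.4 * 6.9^(1/3) = 179.8385

179.8385


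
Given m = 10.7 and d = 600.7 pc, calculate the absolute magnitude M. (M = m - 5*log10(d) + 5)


M = m - 5*log10(d) + 5 = 10.7 - 5*log10(600.7) + 5 = 1.8067

1.8067


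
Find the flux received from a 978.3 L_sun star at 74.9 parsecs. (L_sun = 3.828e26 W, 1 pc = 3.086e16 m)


F = L / (4*pi*d^2) = 3.745e+29 / (4*pi*(2.311e+18)^2) = 5.578e-09

5.578e-09 W/m^2


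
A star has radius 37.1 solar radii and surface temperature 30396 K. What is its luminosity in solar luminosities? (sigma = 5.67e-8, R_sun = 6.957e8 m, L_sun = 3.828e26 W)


R = 37.1 * 6.957e8 m = 2.581047e+10 m. L = 4*pi*R^2*sigma*T^4 = 4*pi*(2.581047e+10)^2 * 5.67e-8 * 30396^4 = 4.05182325e+32 W. L/L_sun = 4.05182325e+32 / 3.828e26 = 1.058e+06

1.058e+06 L_sun


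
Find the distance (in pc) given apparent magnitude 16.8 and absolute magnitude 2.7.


d = 10^((m - M + 5)/5) = 10^((16.8 - 2.7 + 5)/5) = 6606.9345

6606.9345 pc


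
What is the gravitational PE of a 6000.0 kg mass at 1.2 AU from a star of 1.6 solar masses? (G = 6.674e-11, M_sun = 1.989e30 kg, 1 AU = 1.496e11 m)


M = 1.6 * 1.989e30 kg = 3.1824e+30 kg; r = 1.2 AU * 1.496e11 m/AU = 1.7952e+11 m. U = -GM*m/r = -(6.674e-11 * 3.1824e+30 * 6000.0) / 1.7952e+11 = -7.099e+12

-7.099e+12 J


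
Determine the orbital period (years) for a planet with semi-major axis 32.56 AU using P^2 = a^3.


P = a^(3/2) = 32.56^1.5 = 185.7918

185.7918 years


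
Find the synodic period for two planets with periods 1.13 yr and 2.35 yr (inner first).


1/P_syn = |1/P1 - 1/P2| = |1/1.13 - 1/2.35| => P_syn = 2.1766

2.1766 years


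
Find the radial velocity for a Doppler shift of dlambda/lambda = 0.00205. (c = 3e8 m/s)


v = (dlambda/lambda) * c = 0.00205 * 3e8 = 615000.0

615000.0 m/s


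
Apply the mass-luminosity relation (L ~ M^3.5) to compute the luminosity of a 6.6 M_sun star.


L/L_sun = (M/M_sun)^3.5 = 6.6^3.5 = 738.5906

738.5906 L_sun


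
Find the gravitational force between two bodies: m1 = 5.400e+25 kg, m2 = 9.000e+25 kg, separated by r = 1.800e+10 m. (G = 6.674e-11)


F = G*m1*m2/r^2 = 6.674e-11 * 5.400e+25 * 9.000e+25 / (1.800e+10)^2 = 6.674e-11 * 4.860e+51 / 3.240e+20 = 1.001e+21

1.001e+21 N


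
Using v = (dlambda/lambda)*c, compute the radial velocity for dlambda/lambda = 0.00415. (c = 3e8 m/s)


v = (dlambda/lambda) * c = 0.00415 * 3e8 = 1.245e+06

1.245e+06 m/s


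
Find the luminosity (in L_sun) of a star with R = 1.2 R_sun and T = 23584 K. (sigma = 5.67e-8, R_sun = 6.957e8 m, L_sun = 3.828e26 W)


R = 1.2 * 6.957e8 m = 8.3484e+08 m. L = 4*pi*R^2*sigma*T^4 = 4*pi*(8.3484e+08)^2 * 5.67e-8 * 23584^4 = 1.536276143e+29 W. L/L_sun = 1.536276143e+29 / 3.828e26 = 401.3261

401.3261 L_sun


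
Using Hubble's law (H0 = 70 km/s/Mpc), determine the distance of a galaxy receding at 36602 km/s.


d = v / H0 = 36602 / 70 = 522.8857

522.8857 Mpc


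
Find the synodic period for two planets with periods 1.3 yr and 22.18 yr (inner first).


1/P_syn = |1/P1 - 1/P2| = |1/1.3 - 1/22.18| => P_syn = 1.3809

1.3809 years


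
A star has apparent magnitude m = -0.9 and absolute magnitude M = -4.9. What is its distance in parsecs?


d = 10^((m - M + 5)/5) = 10^((-0.9 - -4.9 + 5)/5) = 63.0957

63.0957 pc


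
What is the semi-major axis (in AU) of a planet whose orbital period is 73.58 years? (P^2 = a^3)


a = P^(2/3) = 73.58^(2/3) = 17.5593

17.5593 AU


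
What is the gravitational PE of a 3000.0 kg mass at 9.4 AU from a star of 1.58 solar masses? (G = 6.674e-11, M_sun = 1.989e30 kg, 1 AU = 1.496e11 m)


M = 1.58 * 1.989e30 kg = 3.14262e+30 kg; r = 9.4 AU * 1.496e11 m/AU = 1.40624e+12 m. U = -GM*m/r = -(6.674e-11 * 3.14262e+30 * 3000.0) / 1.40624e+12 = -4.474e+11

-4.474e+11 J


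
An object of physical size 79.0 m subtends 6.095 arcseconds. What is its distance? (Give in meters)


D = size / theta_rad, theta_rad = 6.095 * pi/(180*3600) = 2.955e-05, D = 2.673e+06

2.673e+06 m


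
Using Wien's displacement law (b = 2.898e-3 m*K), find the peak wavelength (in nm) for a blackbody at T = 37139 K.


lam_max = b / T = 2.898e-3 / 37139 = 7.803e-08 m = 78.0312 nm

78.0312 nm


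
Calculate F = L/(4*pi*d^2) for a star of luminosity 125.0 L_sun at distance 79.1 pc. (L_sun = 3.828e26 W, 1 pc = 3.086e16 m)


F = L / (4*pi*d^2) = 4.785e+28 / (4*pi*(2.441e+18)^2) = 6.390e-10

6.390e-10 W/m^2


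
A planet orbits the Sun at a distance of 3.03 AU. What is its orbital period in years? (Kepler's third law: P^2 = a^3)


P = a^(3/2) = 3.03^1.5 = 5.2743

5.2743 years


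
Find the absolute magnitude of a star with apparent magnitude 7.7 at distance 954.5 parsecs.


M = m - 5*log10(d) + 5 = 7.7 - 5*log10(954.5) + 5 = -2.1989

-2.1989


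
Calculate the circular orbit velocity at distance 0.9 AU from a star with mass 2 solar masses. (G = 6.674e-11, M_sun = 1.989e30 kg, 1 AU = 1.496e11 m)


v = sqrt(GM/r) = sqrt(6.674e-11 * 3.978e+30 / 1.346e+11) = 44405.6712

44405.6712 m/s


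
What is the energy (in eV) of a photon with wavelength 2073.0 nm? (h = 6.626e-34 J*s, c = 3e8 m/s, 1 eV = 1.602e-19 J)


E = hc/lambda = 6.626e-34 * 3e8 / 2.073e-06 = 9.589e-20 J = 0.5986 eV

0.5986 eV


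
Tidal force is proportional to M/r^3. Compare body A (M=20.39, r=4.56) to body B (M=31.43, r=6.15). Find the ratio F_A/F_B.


Ratio = (M1/r1^3) / (M2/r2^3) = (20.39/4.56^3) / (31.43/6.15^3) = 1.5915

1.5915


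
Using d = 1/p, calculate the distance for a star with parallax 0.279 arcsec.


d = 1/p = 1/0.279 = 3.5842

3.5842 pc


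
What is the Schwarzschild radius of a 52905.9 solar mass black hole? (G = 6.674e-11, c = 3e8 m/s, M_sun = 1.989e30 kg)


M = 52905.9 * 1.989e30 kg = 1.052298351e+35 kg. rs = 2GM/c^2 = 2 * 6.674e-11 * 1.052298351e+35 / (3e8)^2 = 1.561e+08

1.561e+08 m


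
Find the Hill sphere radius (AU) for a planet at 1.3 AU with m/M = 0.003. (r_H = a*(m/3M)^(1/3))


r_H = a * (m/3M)^(1/3) = 1.3 * (0.003/3)^(1/3) = 0.13

0.13 AU


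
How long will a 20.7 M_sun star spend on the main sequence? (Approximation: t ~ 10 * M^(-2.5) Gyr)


t = 10 * M^(-2.5) = 10 * 20.7^(-2.5) = 0.0051

0.0051 Gyr


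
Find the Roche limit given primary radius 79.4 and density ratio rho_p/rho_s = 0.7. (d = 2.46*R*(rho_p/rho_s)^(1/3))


d_Roche = 2.46 * 79.4 * 0.7^(1/3) = 173.429

173.429


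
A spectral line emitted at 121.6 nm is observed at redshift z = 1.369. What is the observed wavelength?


lam_obs = lam_emit * (1 + z) = 121.6 * (1 + 1.369) = 288.0704

288.0704 nm


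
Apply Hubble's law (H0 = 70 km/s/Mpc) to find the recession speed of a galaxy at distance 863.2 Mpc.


v = H0 * d = 70 * 863.2 = 60424.0

60424.0 km/s


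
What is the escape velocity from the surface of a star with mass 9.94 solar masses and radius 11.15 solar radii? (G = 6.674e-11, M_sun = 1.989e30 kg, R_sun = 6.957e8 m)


M = 9.94 * 1.989e30 kg = 1.977066e+31 kg; R = 11.15 * 6.957e8 m = 7.757055e+09 m. v_esc = sqrt(2GM/R) = sqrt(2 * 6.674e-11 * 1.977066e+31 / 7.757055e+09) = 583270.8165

583270.8165 m/s


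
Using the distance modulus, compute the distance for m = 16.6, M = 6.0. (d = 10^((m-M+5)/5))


d = 10^((m - M + 5)/5) = 10^((16.6 - 6.0 + 5)/5) = 1318.2567

1318.2567 pc


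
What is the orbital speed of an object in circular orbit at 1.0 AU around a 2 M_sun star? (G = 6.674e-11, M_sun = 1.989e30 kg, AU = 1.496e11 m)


v = sqrt(GM/r) = sqrt(6.674e-11 * 3.978e+30 / 1.496e+11) = 42126.9186

42126.9186 m/s


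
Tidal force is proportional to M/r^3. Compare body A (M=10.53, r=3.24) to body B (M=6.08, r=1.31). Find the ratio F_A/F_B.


Ratio = (M1/r1^3) / (M2/r2^3) = (10.53/3.24^3) / (6.08/1.31^3) = 0.1145

0.1145


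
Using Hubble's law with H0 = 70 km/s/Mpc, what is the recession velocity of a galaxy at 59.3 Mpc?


v = H0 * d = 70 * 59.3 = 4151.0

4151.0 km/s


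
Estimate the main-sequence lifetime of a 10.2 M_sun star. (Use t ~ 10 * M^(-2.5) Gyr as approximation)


t = 10 * M^(-2.5) = 10 * 10.2^(-2.5) = 0.0301

0.0301 Gyr


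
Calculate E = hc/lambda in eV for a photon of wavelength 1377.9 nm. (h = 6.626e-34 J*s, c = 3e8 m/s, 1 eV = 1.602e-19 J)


E = hc/lambda = 6.626e-34 * 3e8 / 1.378e-06 = 1.443e-19 J = 0.9005 eV

0.9005 eV


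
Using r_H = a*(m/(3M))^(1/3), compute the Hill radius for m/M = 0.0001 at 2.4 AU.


r_H = a * (m/3M)^(1/3) = 2.4 * (0.0001/3)^(1/3) = 0.0772

0.0772 AU


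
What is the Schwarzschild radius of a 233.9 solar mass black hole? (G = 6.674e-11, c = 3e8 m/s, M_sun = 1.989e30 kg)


M = 233.9 * 1.989e30 kg = 4.652271e+32 kg. rs = 2GM/c^2 = 2 * 6.674e-11 * 4.652271e+32 / (3e8)^2 = 689983.4812

689983.4812 m


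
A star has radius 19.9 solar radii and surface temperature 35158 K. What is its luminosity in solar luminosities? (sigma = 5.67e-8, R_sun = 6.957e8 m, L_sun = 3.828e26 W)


R = 19.9 * 6.957e8 m = 1.384443e+10 m. L = 4*pi*R^2*sigma*T^4 = 4*pi*(1.384443e+10)^2 * 5.67e-8 * 35158^4 = 2.08660253e+32 W. L/L_sun = 2.08660253e+32 / 3.828e26 = 545089.4802

545089.4802 L_sun


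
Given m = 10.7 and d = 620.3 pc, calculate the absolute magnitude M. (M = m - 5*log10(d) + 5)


M = m - 5*log10(d) + 5 = 10.7 - 5*log10(620.3) + 5 = 1.737

1.737


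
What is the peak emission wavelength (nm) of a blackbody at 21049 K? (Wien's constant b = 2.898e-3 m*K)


lam_max = b / T = 2.898e-3 / 21049 = 1.377e-07 m = 137.6787 nm

137.6787 nm


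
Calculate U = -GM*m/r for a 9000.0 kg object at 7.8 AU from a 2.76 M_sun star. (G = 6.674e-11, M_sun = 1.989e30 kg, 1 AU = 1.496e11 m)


M = 2.76 * 1.989e30 kg = 5.48964e+30 kg; r = 7.8 AU * 1.496e11 m/AU = 1.16688e+12 m. U = -GM*m/r = -(6.674e-11 * 5.48964e+30 * 9000.0) / 1.16688e+12 = -2.826e+12

-2.826e+12 J


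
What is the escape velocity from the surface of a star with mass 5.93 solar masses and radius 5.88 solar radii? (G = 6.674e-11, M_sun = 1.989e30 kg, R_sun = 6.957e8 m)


M = 5.93 * 1.989e30 kg = 1.179477e+31 kg; R = 5.88 * 6.957e8 m = 4.090716e+09 m. v_esc = sqrt(2GM/R) = sqrt(2 * 6.674e-11 * 1.179477e+31 / 4.090716e+09) = 620373.4063

620373.4063 m/s
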